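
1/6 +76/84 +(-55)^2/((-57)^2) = 91085/45486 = 2.00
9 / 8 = 1.12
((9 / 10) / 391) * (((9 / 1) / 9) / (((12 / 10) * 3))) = 0.00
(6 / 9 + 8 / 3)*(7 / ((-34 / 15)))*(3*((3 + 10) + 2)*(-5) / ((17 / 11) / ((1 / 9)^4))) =48125 / 210681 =0.23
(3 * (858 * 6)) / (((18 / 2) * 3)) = 572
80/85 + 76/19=84/17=4.94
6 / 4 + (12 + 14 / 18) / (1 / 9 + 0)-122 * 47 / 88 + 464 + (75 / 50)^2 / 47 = 266456 / 517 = 515.39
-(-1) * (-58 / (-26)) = 29 / 13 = 2.23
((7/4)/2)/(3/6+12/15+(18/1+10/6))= 105/2516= 0.04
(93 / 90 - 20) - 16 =-1049 / 30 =-34.97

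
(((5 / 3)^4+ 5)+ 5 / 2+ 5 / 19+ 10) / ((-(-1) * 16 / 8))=78425 / 6156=12.74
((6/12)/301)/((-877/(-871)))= 871/527954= 0.00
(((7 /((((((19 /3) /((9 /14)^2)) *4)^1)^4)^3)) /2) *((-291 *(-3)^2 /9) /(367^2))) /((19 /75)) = -925187029356593641699476004611825 /87267723864775218023516494553321055885769073491145916416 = -0.00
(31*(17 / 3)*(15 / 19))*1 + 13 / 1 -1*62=1704 / 19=89.68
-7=-7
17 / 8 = 2.12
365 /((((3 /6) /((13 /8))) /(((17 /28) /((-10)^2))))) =16133 /2240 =7.20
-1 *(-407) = 407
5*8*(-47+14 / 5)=-1768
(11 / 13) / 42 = 11 / 546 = 0.02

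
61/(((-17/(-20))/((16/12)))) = 4880/51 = 95.69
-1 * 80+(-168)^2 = 28144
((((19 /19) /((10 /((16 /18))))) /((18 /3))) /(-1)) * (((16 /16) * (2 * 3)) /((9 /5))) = -4 /81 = -0.05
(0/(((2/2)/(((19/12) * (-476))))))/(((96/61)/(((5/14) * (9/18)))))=0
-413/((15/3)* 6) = -413/30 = -13.77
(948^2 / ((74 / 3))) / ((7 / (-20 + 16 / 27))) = -26162272 / 259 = -101012.63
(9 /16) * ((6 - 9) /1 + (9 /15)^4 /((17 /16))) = -275211 /170000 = -1.62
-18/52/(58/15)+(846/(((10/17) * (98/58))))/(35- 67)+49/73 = -5613689299/215764640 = -26.02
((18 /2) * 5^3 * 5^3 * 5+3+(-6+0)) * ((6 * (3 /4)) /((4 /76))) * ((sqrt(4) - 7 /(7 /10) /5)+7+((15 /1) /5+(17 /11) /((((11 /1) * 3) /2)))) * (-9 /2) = -330402652776 /121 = -2730600436.17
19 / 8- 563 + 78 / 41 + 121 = -143573 / 328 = -437.72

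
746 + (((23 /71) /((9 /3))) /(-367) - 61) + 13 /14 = 685.93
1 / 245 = 0.00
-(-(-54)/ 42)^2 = -81/ 49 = -1.65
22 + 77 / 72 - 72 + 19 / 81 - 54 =-66547 / 648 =-102.70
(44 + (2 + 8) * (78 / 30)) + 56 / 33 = 2366 / 33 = 71.70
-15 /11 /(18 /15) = -1.14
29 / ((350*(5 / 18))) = 261 / 875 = 0.30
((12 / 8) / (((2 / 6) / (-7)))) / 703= -63 / 1406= -0.04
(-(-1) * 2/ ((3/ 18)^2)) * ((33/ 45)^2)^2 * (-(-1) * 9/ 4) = 29282/ 625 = 46.85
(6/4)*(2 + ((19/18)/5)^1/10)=1819/600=3.03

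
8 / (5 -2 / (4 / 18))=-2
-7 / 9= -0.78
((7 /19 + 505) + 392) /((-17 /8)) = -136400 /323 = -422.29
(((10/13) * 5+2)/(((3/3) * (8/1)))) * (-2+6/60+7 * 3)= 3629/260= 13.96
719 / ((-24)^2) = 719 / 576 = 1.25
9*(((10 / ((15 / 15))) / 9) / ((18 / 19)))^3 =857375 / 59049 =14.52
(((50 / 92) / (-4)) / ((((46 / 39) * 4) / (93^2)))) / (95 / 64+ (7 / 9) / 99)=-7513602525 / 45014197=-166.92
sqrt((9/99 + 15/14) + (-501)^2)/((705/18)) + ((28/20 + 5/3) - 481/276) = 14.12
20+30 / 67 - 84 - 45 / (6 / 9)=-17561 / 134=-131.05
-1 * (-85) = 85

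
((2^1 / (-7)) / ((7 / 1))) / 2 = -1 / 49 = -0.02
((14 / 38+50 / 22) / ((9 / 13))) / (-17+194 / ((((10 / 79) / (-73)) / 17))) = -2990 / 1490671809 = -0.00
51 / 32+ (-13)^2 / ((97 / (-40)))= -211373 / 3104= -68.10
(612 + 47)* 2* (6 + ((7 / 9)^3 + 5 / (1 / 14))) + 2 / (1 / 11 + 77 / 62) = 7421039630 / 73629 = 100789.63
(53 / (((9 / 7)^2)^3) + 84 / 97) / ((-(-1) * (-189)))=-92782079 / 1391843979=-0.07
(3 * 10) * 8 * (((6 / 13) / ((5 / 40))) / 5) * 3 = 6912 / 13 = 531.69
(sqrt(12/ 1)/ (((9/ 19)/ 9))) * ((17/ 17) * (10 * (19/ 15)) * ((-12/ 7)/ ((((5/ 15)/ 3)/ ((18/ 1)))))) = -935712 * sqrt(3)/ 7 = -231528.68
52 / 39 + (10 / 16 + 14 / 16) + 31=203 / 6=33.83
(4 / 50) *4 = 8 / 25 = 0.32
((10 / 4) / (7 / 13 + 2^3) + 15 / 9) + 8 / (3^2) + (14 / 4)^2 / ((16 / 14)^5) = 398561611 / 43646976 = 9.13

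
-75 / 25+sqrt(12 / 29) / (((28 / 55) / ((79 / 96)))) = -3+4345* sqrt(87) / 38976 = -1.96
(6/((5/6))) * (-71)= -2556/5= -511.20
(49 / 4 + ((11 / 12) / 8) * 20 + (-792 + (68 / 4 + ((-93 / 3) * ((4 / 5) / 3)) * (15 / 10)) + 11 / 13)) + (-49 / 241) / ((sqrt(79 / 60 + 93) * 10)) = -1204339 / 1560-49 * sqrt(84885) / 6819095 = -772.01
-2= -2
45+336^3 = 37933101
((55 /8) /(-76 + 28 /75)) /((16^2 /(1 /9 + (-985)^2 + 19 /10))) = -344.53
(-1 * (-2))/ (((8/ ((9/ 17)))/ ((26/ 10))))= 117/ 340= 0.34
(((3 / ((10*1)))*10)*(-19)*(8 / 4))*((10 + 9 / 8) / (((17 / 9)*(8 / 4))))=-45657 / 136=-335.71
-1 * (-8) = 8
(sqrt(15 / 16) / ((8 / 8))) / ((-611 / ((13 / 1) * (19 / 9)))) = -19 * sqrt(15) / 1692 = -0.04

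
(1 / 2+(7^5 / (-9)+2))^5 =-42627711746606809298849 / 1889568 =-22559501296913796.86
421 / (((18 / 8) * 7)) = 1684 / 63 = 26.73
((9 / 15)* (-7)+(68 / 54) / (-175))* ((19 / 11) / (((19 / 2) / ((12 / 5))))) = -1.84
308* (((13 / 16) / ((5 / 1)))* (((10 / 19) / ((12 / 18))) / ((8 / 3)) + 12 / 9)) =743743 / 9120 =81.55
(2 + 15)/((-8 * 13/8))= -17/13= -1.31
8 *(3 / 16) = 3 / 2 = 1.50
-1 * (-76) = 76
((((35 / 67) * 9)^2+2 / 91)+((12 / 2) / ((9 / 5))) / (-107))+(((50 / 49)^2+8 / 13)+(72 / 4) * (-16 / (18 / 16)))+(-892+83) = -1041.25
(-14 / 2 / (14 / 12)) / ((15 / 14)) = -28 / 5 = -5.60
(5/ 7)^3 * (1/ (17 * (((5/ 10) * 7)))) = 250/ 40817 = 0.01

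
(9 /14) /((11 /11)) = 9 /14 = 0.64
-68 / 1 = -68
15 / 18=5 / 6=0.83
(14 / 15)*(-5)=-14 / 3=-4.67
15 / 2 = 7.50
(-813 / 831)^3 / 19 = -19902511 / 403824727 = -0.05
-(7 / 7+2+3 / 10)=-33 / 10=-3.30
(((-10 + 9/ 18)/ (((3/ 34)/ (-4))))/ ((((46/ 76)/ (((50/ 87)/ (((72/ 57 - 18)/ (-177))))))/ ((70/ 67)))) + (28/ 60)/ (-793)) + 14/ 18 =4519.03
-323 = -323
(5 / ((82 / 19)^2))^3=5880735125 / 304006671424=0.02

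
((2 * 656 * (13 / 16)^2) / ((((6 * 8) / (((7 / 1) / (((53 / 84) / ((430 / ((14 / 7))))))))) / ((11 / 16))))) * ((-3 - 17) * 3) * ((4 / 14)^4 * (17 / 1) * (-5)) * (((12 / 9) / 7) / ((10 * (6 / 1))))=1392902225 / 436296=3192.56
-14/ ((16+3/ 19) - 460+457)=-133/ 125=-1.06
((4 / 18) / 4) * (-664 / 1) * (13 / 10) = -2158 / 45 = -47.96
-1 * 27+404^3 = 65939237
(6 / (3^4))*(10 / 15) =4 / 81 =0.05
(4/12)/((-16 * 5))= -1/240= -0.00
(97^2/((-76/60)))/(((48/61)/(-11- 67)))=111920055/152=736316.15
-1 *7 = -7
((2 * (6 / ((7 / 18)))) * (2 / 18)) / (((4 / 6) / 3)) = 108 / 7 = 15.43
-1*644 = -644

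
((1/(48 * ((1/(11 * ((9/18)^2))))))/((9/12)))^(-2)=171.37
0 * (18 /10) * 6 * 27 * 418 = 0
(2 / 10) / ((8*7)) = 1 / 280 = 0.00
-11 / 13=-0.85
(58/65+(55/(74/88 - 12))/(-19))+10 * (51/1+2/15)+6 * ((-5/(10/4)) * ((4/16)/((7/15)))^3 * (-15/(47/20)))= 61499192164349/117306391020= 524.26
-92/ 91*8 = -736/ 91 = -8.09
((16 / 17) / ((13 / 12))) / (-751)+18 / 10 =1492779 / 829855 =1.80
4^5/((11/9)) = 9216/11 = 837.82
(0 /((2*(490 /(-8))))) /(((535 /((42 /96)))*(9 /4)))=0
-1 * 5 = -5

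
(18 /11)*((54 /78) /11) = 162 /1573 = 0.10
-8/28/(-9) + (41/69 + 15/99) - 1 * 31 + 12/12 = -29.22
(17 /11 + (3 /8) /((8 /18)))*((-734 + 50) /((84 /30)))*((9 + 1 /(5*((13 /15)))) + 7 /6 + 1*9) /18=-120881135 /192192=-628.96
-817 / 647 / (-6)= 817 / 3882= 0.21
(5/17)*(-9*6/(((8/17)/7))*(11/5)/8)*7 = -454.78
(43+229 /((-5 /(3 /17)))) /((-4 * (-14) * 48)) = 53 /4080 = 0.01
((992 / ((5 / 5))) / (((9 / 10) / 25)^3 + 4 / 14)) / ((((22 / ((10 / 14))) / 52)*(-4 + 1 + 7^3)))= 100750000000 / 5844704261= 17.24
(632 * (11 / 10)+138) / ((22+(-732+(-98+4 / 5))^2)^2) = 260375 / 147745746548978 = 0.00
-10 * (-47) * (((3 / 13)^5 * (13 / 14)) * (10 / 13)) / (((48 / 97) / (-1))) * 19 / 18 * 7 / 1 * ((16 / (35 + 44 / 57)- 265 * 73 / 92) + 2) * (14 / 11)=37193703946875 / 42861606944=867.76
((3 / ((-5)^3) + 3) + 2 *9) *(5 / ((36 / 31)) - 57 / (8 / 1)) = -88711 / 1500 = -59.14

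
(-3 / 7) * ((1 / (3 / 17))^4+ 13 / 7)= -585700 / 1323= -442.71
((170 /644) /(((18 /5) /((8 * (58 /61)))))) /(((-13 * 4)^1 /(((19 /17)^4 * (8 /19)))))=-39782200 /5645317041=-0.01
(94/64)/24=47/768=0.06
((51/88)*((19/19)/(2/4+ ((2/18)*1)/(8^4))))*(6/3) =470016/202763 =2.32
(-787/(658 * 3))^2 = 0.16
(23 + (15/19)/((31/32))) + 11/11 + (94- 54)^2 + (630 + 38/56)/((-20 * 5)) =2669243649/1649200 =1618.51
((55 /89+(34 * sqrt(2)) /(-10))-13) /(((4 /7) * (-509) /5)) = 119 * sqrt(2) /2036+19285 /90602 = 0.30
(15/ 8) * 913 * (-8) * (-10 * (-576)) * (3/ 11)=-21513600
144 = 144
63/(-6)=-21/2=-10.50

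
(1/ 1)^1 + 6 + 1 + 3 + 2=13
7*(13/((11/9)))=819/11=74.45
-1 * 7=-7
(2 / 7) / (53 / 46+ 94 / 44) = 253 / 2912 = 0.09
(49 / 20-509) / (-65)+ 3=14031 / 1300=10.79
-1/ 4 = -0.25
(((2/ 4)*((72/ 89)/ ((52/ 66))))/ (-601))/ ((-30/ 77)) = 7623/ 3476785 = 0.00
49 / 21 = 7 / 3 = 2.33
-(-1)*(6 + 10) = 16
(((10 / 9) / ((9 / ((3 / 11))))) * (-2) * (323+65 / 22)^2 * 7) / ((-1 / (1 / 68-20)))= -271771828685 / 271524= -1000912.73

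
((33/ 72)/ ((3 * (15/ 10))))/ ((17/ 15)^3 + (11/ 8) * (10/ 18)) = 2750/ 59929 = 0.05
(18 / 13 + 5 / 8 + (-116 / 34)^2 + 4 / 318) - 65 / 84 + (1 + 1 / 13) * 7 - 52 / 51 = 216407309 / 11150776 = 19.41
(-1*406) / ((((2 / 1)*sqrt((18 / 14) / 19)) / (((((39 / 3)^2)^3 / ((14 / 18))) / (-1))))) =419932383*sqrt(133) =4842896492.48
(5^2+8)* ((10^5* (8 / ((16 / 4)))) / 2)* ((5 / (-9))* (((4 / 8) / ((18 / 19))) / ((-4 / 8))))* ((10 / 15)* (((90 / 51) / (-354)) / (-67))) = 95.99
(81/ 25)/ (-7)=-81/ 175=-0.46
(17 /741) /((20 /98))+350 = 2594333 /7410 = 350.11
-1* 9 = -9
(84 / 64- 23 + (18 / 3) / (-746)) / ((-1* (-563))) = -129479 / 3359984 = -0.04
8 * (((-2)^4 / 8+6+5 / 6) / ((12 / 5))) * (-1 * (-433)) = 114745 / 9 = 12749.44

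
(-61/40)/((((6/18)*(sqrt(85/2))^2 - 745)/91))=16653/87700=0.19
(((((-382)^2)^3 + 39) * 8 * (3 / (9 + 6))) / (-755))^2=617931491921689277070608868990016 / 14250625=43361711638730882124160090.00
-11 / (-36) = 11 / 36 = 0.31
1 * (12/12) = 1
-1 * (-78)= 78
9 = 9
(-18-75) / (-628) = 93 / 628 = 0.15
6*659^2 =2605686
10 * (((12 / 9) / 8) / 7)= 5 / 21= 0.24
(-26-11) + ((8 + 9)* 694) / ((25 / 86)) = 1013703 / 25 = 40548.12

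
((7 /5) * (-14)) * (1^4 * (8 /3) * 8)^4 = -1644167168 /405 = -4059672.02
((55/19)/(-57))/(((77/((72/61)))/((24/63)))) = -320/1079029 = -0.00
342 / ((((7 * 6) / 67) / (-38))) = -145122 / 7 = -20731.71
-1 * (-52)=52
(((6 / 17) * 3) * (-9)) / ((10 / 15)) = -243 / 17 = -14.29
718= 718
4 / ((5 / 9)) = 36 / 5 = 7.20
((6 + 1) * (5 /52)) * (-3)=-105 /52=-2.02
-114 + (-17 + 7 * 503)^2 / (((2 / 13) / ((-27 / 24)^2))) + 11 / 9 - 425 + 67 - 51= 909048098 / 9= 101005344.22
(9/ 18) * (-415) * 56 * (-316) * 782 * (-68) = -195258017920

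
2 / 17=0.12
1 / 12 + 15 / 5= 37 / 12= 3.08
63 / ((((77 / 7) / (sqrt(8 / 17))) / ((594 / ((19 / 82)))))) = 557928*sqrt(34) / 323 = 10071.99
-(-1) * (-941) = -941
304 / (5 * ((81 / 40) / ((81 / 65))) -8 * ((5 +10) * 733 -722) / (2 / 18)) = -0.00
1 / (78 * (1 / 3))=1 / 26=0.04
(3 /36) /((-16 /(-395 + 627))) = -29 /24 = -1.21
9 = 9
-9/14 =-0.64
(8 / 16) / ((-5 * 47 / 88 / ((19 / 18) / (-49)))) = 418 / 103635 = 0.00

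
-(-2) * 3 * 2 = 12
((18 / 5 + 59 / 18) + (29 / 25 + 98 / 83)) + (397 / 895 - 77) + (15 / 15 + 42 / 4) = -186656408 / 3342825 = -55.84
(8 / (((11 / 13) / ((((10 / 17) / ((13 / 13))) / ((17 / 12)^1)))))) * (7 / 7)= 12480 / 3179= 3.93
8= 8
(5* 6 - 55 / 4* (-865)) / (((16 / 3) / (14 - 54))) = -89428.12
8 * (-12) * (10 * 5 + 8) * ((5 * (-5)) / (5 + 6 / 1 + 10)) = 46400 / 7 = 6628.57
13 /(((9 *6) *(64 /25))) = 325 /3456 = 0.09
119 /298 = 0.40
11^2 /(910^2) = 121 /828100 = 0.00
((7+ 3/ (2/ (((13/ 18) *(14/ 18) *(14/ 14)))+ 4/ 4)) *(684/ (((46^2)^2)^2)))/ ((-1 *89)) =-271719/ 92557319723319520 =-0.00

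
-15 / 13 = -1.15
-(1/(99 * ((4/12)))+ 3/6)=-35/66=-0.53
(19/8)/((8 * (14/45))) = 0.95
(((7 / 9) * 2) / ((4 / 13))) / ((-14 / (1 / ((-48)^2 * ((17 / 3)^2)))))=-13 / 2663424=-0.00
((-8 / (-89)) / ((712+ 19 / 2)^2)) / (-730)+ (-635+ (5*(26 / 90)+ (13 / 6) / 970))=-1108508869041727 / 1749669413388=-633.55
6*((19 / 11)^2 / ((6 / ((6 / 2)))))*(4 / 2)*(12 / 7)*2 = 51984 / 847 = 61.37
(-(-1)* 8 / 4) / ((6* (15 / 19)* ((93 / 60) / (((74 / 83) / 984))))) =703 / 2848311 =0.00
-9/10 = -0.90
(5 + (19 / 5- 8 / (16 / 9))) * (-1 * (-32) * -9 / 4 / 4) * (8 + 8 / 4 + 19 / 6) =-10191 / 10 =-1019.10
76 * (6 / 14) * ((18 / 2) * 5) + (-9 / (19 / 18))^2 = 3887568 / 2527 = 1538.41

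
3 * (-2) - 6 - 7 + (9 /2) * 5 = 7 /2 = 3.50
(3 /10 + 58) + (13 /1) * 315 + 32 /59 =2450767 /590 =4153.84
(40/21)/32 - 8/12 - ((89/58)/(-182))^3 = -0.61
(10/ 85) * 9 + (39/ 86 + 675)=989061/ 1462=676.51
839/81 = 10.36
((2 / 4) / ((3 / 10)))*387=645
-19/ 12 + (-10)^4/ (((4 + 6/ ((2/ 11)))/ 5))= 599297/ 444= 1349.77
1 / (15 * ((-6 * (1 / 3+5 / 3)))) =-1 / 180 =-0.01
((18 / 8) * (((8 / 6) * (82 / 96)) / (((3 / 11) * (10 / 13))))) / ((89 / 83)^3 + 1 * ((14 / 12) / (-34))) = 56990582077 / 5592446680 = 10.19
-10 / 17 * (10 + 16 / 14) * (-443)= 2903.70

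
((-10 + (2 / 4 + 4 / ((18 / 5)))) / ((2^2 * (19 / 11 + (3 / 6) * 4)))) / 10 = -0.06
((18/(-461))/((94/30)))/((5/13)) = -702/21667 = -0.03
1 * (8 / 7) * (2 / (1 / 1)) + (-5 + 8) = 37 / 7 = 5.29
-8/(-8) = 1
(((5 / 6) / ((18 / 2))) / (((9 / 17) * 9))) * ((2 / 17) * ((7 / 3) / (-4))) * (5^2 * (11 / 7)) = -1375 / 26244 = -0.05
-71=-71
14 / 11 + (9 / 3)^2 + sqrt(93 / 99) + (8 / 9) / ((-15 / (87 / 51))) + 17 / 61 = sqrt(1023) / 33 + 16092928 / 1539945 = 11.42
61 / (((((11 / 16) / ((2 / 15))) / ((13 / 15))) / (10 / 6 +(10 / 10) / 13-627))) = -9519904 / 1485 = -6410.71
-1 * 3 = -3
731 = 731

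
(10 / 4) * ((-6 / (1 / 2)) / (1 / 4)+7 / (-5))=-247 / 2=-123.50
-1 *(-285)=285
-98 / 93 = -1.05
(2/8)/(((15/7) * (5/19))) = 133/300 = 0.44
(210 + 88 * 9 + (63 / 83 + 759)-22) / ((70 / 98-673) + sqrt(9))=-202160 / 77771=-2.60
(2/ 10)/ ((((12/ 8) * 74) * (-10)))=-0.00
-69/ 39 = -23/ 13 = -1.77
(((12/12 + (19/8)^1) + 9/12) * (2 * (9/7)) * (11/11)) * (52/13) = 42.43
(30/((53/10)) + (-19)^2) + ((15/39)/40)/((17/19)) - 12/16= 34288273/93704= 365.92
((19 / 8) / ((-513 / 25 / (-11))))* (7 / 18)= 1925 / 3888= 0.50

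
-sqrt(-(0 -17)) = -sqrt(17) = -4.12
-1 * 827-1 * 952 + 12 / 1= -1767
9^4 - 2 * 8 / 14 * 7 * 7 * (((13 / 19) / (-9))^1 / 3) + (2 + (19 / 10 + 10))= 33736517 / 5130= 6576.32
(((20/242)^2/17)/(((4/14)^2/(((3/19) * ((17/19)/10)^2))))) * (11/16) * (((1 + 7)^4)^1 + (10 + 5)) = 10273389/584277056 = 0.02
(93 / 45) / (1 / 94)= 2914 / 15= 194.27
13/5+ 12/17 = 281/85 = 3.31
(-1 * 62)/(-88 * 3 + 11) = 62/253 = 0.25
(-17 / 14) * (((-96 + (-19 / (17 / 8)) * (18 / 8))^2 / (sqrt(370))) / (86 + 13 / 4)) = -26508 * sqrt(370) / 53465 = -9.54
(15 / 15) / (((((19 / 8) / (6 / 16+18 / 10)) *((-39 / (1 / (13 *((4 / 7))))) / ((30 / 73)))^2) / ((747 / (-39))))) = -5307435 / 150375150172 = -0.00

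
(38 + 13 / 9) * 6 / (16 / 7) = 2485 / 24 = 103.54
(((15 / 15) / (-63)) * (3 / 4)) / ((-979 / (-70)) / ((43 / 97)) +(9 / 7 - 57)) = 215 / 436422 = 0.00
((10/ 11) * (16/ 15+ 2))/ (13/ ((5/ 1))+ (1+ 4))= 0.37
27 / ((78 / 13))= 9 / 2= 4.50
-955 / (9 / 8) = -7640 / 9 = -848.89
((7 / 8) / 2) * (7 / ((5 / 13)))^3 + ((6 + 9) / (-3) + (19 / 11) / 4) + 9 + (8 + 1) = 58320467 / 22000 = 2650.93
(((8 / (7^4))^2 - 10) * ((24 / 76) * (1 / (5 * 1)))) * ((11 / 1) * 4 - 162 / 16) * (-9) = 210905010441 / 1095312190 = 192.55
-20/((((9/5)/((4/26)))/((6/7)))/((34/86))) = -6800/11739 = -0.58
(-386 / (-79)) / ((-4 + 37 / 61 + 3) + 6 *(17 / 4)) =47092 / 241977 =0.19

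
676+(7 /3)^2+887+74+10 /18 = 1643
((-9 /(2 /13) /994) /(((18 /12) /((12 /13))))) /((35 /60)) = -216 /3479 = -0.06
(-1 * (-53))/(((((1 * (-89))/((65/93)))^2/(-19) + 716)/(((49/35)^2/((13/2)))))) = -1282918/11031829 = -0.12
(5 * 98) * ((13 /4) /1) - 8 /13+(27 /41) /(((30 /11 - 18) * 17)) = 807746437 /507416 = 1591.88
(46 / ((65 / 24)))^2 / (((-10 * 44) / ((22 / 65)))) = -304704 / 1373125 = -0.22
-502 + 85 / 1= -417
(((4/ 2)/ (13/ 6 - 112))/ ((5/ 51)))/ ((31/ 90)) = -11016/ 20429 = -0.54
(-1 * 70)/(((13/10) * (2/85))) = -2288.46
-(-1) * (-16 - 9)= -25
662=662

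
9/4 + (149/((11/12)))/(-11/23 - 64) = -17679/65252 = -0.27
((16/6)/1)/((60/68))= 136/45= 3.02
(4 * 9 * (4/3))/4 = 12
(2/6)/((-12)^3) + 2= 10367/5184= 2.00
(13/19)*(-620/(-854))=4030/8113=0.50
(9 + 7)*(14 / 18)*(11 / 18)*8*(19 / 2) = 46816 / 81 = 577.98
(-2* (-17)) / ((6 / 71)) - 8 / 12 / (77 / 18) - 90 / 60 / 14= 371513 / 924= 402.07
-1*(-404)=404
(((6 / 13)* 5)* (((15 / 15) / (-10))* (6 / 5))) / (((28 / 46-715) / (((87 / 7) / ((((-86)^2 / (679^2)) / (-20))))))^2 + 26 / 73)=-0.77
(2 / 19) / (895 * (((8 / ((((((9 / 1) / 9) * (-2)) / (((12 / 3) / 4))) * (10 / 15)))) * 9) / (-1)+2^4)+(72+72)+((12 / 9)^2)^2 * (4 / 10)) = 405 / 241604779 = 0.00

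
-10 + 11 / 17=-159 / 17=-9.35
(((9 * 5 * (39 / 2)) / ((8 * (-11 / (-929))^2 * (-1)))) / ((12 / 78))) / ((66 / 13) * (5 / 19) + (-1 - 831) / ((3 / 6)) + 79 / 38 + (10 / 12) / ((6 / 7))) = 43771493362545 / 14285044136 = 3064.15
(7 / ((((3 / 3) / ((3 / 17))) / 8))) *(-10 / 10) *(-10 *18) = 30240 / 17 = 1778.82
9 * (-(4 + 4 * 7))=-288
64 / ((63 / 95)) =6080 / 63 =96.51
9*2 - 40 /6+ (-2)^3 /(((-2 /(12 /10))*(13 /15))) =658 /39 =16.87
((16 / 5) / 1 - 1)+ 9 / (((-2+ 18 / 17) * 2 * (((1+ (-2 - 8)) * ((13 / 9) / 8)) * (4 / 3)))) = 4583 / 1040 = 4.41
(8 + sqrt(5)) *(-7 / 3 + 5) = 8 *sqrt(5) / 3 + 64 / 3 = 27.30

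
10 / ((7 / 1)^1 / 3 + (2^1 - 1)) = 3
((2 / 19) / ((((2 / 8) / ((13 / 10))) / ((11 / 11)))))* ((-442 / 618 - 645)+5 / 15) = -10369996 / 29355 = -353.26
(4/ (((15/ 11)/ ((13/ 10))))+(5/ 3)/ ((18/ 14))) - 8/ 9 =4.22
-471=-471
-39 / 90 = -13 / 30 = -0.43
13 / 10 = 1.30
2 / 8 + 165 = 661 / 4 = 165.25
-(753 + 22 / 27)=-20353 / 27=-753.81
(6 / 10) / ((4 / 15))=9 / 4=2.25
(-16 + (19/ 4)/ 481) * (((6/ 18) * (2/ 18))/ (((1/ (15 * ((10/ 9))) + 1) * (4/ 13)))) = -256375/ 141192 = -1.82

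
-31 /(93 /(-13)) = 13 /3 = 4.33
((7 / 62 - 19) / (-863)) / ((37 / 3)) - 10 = -19793707 / 1979722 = -10.00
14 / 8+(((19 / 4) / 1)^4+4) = 131793 / 256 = 514.82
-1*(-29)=29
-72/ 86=-36/ 43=-0.84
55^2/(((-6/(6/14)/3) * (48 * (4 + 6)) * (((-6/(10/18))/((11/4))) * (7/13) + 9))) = -432575/2205504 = -0.20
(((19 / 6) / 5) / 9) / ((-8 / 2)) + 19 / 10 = 2033 / 1080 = 1.88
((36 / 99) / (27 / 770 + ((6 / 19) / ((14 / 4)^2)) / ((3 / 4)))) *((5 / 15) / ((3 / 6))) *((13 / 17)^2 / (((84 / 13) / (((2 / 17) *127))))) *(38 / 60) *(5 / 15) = 216948004 / 217680291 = 1.00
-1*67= -67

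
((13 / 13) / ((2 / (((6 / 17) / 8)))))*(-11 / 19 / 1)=-33 / 2584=-0.01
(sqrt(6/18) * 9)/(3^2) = sqrt(3)/3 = 0.58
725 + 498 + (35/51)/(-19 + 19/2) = 1185017/969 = 1222.93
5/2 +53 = 111/2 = 55.50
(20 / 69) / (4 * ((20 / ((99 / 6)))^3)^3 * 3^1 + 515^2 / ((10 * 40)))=1650186112069440 / 4160784992822448557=0.00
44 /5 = 8.80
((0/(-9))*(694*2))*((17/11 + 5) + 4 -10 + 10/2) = 0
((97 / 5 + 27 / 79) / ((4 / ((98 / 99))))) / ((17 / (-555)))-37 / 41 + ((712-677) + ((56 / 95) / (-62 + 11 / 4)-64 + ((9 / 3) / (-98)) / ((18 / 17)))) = -6409563969983 / 33834010980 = -189.44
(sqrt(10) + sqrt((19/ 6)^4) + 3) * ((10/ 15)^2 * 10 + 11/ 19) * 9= 859 * sqrt(10)/ 19 + 402871/ 684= 731.96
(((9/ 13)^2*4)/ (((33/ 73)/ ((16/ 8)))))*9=141912/ 1859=76.34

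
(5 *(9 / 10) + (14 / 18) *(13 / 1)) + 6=371 / 18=20.61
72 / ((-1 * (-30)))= 12 / 5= 2.40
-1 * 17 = -17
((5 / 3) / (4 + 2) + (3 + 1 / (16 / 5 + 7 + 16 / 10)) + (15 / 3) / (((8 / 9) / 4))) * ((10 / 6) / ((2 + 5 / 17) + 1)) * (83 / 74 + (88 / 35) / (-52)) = 8436580157 / 600726672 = 14.04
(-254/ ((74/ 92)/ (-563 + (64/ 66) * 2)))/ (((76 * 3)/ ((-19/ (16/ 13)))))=-703070095/ 58608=-11996.15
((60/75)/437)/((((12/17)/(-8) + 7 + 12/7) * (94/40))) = 3808/42166567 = 0.00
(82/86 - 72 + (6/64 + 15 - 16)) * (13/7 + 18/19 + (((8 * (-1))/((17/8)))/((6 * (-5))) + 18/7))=-18472825067/46667040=-395.84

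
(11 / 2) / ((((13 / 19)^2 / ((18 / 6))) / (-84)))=-500346 / 169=-2960.63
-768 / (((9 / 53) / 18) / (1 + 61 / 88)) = -1516224 / 11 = -137838.55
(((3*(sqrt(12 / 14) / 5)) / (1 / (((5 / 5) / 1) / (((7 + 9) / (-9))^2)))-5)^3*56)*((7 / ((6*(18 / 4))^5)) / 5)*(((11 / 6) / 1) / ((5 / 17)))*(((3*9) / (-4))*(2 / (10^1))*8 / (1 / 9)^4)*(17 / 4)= 3202016236573 / 2488320000-1367787470313*sqrt(42) / 65536000000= 1151.56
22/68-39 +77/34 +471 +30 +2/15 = 118504/255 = 464.72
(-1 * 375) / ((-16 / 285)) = 6679.69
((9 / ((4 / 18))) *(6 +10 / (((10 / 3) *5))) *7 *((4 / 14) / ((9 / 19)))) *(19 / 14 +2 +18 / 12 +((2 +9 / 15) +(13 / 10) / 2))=1280961 / 140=9149.72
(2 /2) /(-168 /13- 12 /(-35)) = -455 /5724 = -0.08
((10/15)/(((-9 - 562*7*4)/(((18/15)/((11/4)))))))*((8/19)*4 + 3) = -1424/16453525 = -0.00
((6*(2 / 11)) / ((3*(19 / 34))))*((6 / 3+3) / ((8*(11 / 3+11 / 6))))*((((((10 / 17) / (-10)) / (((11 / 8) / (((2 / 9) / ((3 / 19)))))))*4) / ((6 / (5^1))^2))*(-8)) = 32000 / 323433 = 0.10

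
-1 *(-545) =545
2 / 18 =1 / 9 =0.11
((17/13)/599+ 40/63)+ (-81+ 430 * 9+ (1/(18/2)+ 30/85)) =31608977459/8339877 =3790.10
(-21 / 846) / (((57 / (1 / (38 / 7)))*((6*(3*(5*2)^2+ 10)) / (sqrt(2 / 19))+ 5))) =49 / 4015010816820 - 1519*sqrt(38) / 669168469470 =-0.00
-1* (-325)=325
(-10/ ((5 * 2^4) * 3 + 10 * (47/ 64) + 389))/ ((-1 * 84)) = 80/ 427623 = 0.00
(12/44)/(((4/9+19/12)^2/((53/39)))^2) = 1572680448/52792330019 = 0.03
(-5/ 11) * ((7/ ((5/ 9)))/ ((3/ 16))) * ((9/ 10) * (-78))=117936/ 55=2144.29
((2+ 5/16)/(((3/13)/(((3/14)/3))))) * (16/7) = 481/294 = 1.64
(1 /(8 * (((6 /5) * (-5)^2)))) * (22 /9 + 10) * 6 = 0.31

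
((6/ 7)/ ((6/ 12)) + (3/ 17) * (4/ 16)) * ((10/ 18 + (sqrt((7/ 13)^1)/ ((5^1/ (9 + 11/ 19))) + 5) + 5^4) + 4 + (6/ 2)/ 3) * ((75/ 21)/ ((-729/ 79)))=-87551750/ 202419-12245 * sqrt(91)/ 122094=-433.48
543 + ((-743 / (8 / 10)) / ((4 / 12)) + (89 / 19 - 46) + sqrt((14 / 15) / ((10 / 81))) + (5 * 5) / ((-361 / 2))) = -3299113 / 1444 + 3 * sqrt(21) / 5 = -2281.95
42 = 42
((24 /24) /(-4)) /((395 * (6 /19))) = -19 /9480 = -0.00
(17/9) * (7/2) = 119/18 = 6.61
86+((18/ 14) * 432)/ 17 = 14122/ 119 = 118.67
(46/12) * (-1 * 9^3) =-5589/2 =-2794.50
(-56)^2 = 3136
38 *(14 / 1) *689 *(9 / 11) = 3298932 / 11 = 299902.91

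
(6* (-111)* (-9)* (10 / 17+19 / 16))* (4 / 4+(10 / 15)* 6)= 7237755 / 136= 53218.79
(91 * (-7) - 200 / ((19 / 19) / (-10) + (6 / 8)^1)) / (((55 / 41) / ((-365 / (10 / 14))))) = 257299231 / 715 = 359859.06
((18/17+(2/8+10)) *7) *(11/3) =59213/204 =290.26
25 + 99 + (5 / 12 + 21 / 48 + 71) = 9401 / 48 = 195.85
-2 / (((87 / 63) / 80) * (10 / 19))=-220.14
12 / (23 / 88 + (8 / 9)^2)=85536 / 7495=11.41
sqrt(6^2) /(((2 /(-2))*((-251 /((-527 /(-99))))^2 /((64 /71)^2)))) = -2275155968 /1037560129947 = -0.00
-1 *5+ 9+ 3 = 7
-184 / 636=-46 / 159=-0.29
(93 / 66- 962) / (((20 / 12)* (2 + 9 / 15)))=-63399 / 286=-221.67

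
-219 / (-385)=219 / 385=0.57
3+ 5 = 8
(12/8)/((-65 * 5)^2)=0.00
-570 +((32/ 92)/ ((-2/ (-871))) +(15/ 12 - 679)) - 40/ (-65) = -1310405/ 1196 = -1095.66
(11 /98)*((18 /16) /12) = 33 /3136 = 0.01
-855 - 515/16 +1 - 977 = -29811/16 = -1863.19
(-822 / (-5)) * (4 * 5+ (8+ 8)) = 29592 / 5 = 5918.40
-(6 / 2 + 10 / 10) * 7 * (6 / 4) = -42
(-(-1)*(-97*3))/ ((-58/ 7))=2037/ 58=35.12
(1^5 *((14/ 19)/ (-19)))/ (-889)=2/ 45847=0.00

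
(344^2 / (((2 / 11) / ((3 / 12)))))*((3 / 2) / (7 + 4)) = 22188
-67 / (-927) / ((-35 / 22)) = -1474 / 32445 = -0.05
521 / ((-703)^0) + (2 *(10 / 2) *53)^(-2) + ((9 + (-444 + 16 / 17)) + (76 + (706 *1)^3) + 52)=1680409116553417 / 4775300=351896030.94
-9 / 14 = -0.64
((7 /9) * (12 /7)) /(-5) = -4 /15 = -0.27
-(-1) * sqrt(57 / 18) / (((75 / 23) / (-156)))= -598 * sqrt(114) / 75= -85.13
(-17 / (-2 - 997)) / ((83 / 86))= 1462 / 82917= 0.02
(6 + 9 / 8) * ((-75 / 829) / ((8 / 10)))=-21375 / 26528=-0.81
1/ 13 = 0.08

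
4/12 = 0.33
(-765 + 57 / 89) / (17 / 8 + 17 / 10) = -199.83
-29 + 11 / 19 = -540 / 19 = -28.42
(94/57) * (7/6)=329/171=1.92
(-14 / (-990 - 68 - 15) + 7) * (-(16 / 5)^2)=-77056 / 1073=-71.81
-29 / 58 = -1 / 2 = -0.50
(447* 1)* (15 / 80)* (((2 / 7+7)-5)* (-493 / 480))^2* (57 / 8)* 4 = 2064215157 / 156800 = 13164.64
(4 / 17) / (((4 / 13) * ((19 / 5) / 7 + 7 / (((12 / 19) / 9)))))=1820 / 238697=0.01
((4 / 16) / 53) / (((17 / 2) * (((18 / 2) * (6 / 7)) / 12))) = 7 / 8109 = 0.00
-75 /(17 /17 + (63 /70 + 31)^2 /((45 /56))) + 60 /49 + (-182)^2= 2314229088569 /69863171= 33125.17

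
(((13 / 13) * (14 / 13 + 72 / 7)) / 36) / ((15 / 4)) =1034 / 12285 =0.08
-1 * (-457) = 457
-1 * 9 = -9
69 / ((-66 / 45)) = -47.05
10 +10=20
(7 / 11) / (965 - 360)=7 / 6655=0.00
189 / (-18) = -21 / 2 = -10.50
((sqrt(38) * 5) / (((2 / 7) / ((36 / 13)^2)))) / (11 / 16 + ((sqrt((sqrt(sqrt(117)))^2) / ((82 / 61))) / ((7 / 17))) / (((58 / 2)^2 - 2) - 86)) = 22680 * sqrt(38) / (169 * (1037 * 13^(1 / 4) * sqrt(3) / 432222 + 11 / 16)) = 1189.65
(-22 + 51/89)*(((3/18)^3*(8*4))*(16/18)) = -61024/21627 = -2.82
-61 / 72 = -0.85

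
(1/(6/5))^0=1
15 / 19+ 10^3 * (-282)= -281999.21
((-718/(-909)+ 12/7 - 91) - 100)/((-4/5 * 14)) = 5996995/356328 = 16.83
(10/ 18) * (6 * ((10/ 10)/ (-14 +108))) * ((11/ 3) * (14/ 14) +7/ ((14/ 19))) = 0.47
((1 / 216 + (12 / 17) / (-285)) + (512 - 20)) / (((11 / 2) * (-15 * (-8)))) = 171630031 / 230234400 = 0.75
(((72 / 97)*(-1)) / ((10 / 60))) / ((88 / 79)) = -4.00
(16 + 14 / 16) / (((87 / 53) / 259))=617715 / 232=2662.56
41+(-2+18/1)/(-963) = 39467/963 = 40.98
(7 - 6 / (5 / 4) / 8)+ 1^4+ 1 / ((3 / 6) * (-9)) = 7.18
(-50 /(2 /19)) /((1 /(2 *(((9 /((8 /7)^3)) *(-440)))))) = 80647875 /32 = 2520246.09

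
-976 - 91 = -1067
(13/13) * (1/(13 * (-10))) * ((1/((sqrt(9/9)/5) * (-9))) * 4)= 2/117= 0.02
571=571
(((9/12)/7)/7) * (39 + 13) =39/49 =0.80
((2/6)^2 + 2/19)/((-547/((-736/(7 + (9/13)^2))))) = 287638/7389423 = 0.04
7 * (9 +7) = 112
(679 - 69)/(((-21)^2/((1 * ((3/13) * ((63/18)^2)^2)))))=14945/312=47.90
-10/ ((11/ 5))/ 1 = -50/ 11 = -4.55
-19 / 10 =-1.90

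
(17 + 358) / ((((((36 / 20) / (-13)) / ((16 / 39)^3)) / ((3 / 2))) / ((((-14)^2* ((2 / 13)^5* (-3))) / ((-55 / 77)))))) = -11239424000 / 564736653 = -19.90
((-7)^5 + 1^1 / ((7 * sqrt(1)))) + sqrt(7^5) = -117648 / 7 + 49 * sqrt(7) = -16677.22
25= 25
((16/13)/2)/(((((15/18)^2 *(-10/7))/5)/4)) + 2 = -3382/325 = -10.41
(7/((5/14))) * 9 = 882/5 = 176.40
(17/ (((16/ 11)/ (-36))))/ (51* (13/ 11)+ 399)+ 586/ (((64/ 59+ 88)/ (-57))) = -554466301/ 1475184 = -375.86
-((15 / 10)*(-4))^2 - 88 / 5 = -268 / 5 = -53.60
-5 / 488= -0.01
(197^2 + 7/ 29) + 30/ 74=41642751/ 1073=38809.65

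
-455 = -455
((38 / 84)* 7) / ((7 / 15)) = 95 / 14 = 6.79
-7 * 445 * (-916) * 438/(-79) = -1249762920/79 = -15819783.80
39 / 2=19.50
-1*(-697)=697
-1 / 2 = -0.50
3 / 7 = 0.43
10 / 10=1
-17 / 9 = -1.89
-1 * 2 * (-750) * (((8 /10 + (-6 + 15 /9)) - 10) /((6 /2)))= -20300 /3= -6766.67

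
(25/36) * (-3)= -25/12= -2.08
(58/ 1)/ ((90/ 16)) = 464/ 45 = 10.31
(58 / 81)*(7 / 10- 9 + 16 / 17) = -4031 / 765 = -5.27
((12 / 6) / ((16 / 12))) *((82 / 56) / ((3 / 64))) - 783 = -5153 / 7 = -736.14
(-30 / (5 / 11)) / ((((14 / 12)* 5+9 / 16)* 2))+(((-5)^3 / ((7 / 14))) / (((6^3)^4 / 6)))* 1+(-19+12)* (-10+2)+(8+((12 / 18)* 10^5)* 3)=11141146402171417 / 55689348096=200058.84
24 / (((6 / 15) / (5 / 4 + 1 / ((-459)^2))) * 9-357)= -42136360 / 621722011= -0.07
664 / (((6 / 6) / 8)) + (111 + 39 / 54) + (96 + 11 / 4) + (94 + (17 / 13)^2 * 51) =34701221 / 6084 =5703.69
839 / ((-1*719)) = -839 / 719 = -1.17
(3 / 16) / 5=3 / 80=0.04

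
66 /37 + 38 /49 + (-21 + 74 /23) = -634797 /41699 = -15.22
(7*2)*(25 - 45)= -280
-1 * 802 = -802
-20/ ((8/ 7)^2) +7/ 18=-2149/ 144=-14.92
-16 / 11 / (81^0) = -16 / 11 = -1.45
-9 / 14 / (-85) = 0.01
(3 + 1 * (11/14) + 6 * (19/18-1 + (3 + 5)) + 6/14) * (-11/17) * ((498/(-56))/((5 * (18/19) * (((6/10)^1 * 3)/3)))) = 38284829/359856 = 106.39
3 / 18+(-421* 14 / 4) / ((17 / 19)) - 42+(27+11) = -84185 / 51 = -1650.69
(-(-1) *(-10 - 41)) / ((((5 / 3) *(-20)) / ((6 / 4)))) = 2.30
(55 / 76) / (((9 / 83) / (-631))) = -2880515 / 684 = -4211.28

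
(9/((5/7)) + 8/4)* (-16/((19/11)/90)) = -231264/19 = -12171.79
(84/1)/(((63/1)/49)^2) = 1372/27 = 50.81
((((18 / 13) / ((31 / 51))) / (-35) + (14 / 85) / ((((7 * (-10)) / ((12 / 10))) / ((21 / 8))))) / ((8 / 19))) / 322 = -33028137 / 61768616000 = -0.00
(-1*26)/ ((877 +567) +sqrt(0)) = -13/ 722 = -0.02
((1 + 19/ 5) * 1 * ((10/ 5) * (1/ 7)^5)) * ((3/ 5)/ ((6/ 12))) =288/ 420175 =0.00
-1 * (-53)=53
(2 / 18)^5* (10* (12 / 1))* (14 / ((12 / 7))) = 980 / 59049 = 0.02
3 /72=1 /24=0.04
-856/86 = -428/43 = -9.95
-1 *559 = -559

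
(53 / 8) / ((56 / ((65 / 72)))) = 3445 / 32256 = 0.11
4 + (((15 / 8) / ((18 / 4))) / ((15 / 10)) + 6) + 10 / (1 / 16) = 3065 / 18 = 170.28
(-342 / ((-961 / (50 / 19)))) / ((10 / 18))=1.69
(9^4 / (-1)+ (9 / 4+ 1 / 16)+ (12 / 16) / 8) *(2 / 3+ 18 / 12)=-2728375 / 192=-14210.29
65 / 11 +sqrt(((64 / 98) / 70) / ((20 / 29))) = 2*sqrt(203) / 245 +65 / 11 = 6.03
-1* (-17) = 17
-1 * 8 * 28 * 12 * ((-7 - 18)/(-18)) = -3733.33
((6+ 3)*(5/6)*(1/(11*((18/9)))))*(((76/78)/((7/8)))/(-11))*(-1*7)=380/1573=0.24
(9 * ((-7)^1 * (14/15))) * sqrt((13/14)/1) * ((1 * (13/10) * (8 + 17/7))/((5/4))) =-5694 * sqrt(182)/125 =-614.53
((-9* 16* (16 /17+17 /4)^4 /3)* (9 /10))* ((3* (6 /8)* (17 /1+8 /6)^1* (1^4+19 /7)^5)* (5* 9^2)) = -2080407018920448218715 /5614949788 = -370512132337.60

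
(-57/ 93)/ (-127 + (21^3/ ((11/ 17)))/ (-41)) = 8569/ 6656134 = 0.00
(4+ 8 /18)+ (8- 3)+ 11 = 184 /9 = 20.44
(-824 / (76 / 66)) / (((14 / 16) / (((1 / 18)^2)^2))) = -2266 / 290871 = -0.01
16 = 16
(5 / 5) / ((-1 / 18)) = -18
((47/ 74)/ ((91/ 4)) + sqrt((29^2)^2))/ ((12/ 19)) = 53803079/ 40404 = 1331.63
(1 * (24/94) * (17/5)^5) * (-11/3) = -62473708/146875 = -425.35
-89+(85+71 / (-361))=-1515 / 361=-4.20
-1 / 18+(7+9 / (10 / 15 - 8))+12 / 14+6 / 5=26938 / 3465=7.77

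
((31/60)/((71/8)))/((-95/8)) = -496/101175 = -0.00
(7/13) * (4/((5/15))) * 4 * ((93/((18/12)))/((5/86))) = 1791552/65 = 27562.34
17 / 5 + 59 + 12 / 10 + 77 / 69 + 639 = 242782 / 345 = 703.72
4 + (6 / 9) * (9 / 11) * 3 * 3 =8.91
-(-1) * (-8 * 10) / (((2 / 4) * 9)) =-160 / 9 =-17.78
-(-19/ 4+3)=7/ 4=1.75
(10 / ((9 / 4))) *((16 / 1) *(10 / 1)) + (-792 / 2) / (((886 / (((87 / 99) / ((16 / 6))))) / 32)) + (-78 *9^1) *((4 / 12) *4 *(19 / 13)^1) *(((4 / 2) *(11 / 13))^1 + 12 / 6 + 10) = -934237144 / 51831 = -18024.68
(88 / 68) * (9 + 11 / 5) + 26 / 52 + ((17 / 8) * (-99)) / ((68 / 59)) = -455701 / 2720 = -167.54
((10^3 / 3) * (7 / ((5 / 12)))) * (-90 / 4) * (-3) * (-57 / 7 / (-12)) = 256500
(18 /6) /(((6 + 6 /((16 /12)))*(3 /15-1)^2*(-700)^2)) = 1 /1097600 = 0.00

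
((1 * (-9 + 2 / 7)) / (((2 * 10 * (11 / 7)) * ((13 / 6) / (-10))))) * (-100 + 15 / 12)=-72285 / 572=-126.37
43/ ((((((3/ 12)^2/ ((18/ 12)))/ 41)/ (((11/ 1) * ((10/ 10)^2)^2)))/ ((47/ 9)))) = 7291768/ 3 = 2430589.33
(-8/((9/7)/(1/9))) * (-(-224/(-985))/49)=256/79785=0.00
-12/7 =-1.71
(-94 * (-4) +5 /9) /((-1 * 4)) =-94.14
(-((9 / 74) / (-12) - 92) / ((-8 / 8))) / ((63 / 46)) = -67.18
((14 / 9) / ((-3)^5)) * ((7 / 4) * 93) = -1519 / 1458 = -1.04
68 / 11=6.18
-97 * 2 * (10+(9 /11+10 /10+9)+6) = -57230 /11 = -5202.73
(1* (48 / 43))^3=110592 / 79507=1.39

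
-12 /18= -2 /3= -0.67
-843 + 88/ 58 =-24403/ 29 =-841.48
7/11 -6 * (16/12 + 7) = -543/11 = -49.36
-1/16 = -0.06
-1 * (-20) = 20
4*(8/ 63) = 32/ 63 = 0.51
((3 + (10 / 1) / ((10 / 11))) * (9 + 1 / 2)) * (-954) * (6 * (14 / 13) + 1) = -946734.92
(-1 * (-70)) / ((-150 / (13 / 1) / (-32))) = 2912 / 15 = 194.13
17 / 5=3.40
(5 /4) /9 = 5 /36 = 0.14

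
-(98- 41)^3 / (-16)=185193 / 16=11574.56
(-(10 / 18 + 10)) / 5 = -19 / 9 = -2.11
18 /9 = 2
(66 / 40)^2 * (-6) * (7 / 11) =-2079 / 200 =-10.40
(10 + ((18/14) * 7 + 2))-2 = 19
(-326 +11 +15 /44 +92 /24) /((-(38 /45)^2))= 27694575 /63536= 435.89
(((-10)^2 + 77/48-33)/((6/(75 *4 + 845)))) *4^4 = 30163880/9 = 3351542.22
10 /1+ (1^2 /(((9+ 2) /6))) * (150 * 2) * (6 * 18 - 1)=192710 /11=17519.09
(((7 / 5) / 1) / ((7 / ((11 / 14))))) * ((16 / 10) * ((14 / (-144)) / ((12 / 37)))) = -407 / 5400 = -0.08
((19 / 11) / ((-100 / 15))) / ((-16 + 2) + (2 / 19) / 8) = 1083 / 58465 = 0.02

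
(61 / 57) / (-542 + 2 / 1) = -61 / 30780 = -0.00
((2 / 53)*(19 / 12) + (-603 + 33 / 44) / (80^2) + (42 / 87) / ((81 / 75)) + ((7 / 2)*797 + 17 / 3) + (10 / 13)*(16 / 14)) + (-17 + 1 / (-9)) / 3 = 89933066897173 / 32225356800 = 2790.75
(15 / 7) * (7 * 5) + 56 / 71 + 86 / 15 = 86821 / 1065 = 81.52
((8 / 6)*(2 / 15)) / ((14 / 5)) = 0.06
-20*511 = -10220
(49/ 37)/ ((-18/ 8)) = -0.59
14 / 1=14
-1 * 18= -18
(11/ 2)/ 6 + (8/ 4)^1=35/ 12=2.92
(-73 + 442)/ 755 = 369/ 755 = 0.49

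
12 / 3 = 4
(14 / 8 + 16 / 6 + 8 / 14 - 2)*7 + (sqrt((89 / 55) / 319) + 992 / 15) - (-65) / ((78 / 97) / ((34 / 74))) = sqrt(12905) / 1595 + 275701 / 2220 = 124.26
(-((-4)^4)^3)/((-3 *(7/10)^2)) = 1677721600/147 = 11413072.11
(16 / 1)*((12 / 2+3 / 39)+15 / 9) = 4832 / 39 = 123.90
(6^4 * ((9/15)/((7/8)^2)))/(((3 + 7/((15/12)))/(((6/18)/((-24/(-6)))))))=20736/2107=9.84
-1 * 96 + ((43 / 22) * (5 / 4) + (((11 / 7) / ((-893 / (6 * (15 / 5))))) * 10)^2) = -321359488033 / 3438600088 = -93.46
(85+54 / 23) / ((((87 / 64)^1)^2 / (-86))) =-707682304 / 174087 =-4065.11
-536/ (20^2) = -67/ 50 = -1.34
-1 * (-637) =637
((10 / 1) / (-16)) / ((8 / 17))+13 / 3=577 / 192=3.01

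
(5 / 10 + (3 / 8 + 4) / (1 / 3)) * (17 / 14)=1853 / 112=16.54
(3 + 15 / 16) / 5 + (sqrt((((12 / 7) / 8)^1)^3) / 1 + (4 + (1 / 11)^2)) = 4.89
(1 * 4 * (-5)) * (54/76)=-270/19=-14.21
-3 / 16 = -0.19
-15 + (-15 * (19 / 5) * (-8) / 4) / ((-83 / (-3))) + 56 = 3745 / 83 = 45.12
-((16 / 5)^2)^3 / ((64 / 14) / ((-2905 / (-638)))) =-1066139648 / 996875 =-1069.48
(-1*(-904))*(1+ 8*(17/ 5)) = 127464/ 5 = 25492.80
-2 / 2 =-1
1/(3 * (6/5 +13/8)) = 40/339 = 0.12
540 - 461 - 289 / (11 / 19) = -4622 / 11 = -420.18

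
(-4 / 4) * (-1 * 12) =12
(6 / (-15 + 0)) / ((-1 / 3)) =6 / 5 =1.20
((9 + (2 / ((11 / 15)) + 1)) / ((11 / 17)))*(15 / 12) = 2975 / 121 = 24.59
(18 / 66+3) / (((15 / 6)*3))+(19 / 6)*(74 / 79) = 44353 / 13035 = 3.40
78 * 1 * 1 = 78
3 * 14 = 42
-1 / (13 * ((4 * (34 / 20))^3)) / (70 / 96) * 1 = -150 / 447083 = -0.00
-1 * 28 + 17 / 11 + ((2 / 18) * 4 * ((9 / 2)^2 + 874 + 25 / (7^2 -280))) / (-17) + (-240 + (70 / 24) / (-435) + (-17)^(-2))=-20200388429 / 69696396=-289.83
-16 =-16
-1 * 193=-193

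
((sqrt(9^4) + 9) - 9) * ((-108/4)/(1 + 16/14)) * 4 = -20412/5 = -4082.40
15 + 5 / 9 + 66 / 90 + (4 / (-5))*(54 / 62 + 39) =-15.61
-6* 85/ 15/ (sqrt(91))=-34* sqrt(91)/ 91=-3.56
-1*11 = -11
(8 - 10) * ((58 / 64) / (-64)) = 29 / 1024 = 0.03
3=3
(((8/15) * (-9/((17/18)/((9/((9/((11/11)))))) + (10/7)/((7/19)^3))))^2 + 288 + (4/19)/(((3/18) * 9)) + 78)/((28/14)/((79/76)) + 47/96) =2145798452419019447104/14144296966282833875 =151.71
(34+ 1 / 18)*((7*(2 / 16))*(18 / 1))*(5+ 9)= 30037 / 4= 7509.25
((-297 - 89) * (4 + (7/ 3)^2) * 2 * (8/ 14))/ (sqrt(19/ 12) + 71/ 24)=-149088640/ 86709 + 8399360 * sqrt(57)/ 86709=-988.07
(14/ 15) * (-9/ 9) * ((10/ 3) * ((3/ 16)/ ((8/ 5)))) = -35/ 96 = -0.36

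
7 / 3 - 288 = -857 / 3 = -285.67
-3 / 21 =-1 / 7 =-0.14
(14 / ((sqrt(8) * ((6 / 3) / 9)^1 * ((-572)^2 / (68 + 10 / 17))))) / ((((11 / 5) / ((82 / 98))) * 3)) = 32595 * sqrt(2) / 77869792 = 0.00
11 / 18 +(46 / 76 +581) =99559 / 171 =582.22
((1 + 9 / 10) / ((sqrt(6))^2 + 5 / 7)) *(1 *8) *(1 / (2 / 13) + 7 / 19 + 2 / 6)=16.30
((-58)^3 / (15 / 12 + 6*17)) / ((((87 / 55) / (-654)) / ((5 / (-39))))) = -1613374400 / 16107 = -100166.04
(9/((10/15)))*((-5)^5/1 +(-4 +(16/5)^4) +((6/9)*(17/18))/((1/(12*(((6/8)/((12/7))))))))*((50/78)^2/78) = -67968829/316368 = -214.84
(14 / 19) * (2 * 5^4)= 17500 / 19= 921.05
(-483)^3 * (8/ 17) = -901428696/ 17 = -53025217.41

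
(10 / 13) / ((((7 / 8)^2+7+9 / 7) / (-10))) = -8960 / 10543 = -0.85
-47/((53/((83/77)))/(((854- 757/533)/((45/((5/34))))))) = -590903975/221867646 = -2.66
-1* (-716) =716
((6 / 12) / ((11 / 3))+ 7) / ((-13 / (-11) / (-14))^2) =169246 / 169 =1001.46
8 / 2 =4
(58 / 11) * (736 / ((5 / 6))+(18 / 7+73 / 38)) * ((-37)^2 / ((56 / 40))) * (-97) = -4546606439107 / 10241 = -443961179.49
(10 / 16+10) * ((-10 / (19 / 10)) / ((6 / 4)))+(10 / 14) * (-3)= -15730 / 399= -39.42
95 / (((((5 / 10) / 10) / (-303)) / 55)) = -31663500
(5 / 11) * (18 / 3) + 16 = 206 / 11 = 18.73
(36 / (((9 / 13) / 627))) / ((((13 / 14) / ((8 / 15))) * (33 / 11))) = 93632 / 15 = 6242.13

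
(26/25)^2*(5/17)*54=36504/2125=17.18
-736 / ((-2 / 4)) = 1472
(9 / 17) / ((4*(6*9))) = 1 / 408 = 0.00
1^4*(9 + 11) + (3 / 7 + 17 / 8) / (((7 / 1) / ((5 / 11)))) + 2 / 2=21.17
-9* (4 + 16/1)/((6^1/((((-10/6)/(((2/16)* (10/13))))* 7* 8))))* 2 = 58240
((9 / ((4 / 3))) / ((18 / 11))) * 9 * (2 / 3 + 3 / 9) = 297 / 8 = 37.12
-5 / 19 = -0.26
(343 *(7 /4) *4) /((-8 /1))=-2401 /8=-300.12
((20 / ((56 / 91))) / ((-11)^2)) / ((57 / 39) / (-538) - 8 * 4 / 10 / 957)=-98877675 / 2231009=-44.32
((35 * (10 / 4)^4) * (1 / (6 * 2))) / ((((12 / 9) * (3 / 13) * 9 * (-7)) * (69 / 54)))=-40625 / 8832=-4.60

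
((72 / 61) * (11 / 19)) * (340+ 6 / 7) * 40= 75588480 / 8113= 9316.96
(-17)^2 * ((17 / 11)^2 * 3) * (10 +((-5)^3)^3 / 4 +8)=-489362818839 / 484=-1011080204.21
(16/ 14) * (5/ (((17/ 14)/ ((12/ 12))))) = 80/ 17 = 4.71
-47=-47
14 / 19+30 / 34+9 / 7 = 6568 / 2261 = 2.90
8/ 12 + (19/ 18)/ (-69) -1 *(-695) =863999/ 1242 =695.65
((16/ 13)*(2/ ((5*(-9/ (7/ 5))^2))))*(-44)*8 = -551936/ 131625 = -4.19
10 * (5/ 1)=50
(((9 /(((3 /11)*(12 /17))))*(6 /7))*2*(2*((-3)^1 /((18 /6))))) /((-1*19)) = 1122 /133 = 8.44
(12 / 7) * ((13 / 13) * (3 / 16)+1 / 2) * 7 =33 / 4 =8.25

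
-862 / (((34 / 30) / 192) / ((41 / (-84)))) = 8482080 / 119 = 71277.98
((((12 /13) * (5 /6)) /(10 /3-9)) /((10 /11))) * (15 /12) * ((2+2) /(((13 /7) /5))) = -2.01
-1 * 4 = -4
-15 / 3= -5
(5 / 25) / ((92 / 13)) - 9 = -4127 / 460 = -8.97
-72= -72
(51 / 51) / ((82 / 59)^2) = 3481 / 6724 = 0.52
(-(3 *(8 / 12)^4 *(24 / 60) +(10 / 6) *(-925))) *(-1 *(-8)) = 1664744 / 135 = 12331.44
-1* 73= -73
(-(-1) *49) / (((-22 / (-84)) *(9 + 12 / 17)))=11662 / 605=19.28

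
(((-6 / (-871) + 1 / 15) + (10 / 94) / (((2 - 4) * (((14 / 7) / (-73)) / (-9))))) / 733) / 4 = -42737857 / 7201637040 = -0.01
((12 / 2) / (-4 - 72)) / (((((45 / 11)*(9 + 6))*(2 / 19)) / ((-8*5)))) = 22 / 45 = 0.49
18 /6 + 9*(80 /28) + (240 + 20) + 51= 2378 /7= 339.71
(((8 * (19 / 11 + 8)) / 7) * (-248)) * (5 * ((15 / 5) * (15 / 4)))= -11941200 / 77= -155080.52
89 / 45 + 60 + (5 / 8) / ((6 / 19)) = 46049 / 720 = 63.96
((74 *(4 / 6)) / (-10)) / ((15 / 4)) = -296 / 225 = -1.32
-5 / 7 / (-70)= 1 / 98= 0.01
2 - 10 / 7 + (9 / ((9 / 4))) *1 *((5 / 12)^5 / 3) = 768371 / 1306368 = 0.59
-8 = -8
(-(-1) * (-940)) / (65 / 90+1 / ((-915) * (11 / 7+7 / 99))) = -1468190700 / 1127003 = -1302.74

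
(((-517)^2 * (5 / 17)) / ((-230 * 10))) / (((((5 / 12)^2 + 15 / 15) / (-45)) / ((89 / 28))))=1926886401 / 462553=4165.76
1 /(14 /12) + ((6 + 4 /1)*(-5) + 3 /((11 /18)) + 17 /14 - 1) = -6779 /154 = -44.02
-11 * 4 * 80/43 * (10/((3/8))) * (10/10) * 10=-2816000/129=-21829.46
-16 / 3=-5.33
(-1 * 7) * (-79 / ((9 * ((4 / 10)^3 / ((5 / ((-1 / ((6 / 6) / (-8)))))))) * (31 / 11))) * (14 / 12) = 26613125 / 107136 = 248.41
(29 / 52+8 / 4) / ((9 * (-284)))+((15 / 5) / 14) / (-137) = -0.00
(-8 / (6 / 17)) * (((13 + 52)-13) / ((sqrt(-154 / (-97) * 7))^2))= -171496 / 1617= -106.06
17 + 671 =688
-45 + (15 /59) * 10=-2505 /59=-42.46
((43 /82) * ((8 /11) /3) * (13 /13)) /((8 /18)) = 129 /451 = 0.29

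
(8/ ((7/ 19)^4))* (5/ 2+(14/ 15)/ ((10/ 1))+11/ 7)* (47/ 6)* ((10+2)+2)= 107140021804/ 540225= 198324.81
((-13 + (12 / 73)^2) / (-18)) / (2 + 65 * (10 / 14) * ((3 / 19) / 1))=9194689 / 119039202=0.08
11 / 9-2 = -7 / 9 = -0.78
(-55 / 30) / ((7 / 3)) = -11 / 14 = -0.79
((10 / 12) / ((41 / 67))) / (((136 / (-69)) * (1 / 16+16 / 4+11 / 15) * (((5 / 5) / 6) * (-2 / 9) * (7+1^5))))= 3120525 / 6417976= 0.49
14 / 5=2.80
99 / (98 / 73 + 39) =7227 / 2945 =2.45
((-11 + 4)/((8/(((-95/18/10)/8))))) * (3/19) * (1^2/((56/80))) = 5/384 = 0.01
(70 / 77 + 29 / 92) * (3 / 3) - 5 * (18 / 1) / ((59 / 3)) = -200139 / 59708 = -3.35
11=11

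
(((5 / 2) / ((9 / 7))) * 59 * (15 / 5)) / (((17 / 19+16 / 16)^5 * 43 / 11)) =56244588785 / 15600273408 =3.61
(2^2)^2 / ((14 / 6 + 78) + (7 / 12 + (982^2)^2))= 0.00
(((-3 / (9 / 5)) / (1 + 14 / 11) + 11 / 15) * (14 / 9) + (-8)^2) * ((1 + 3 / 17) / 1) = 1280 / 17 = 75.29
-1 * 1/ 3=-1/ 3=-0.33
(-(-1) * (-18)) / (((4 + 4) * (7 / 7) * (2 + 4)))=-3 / 8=-0.38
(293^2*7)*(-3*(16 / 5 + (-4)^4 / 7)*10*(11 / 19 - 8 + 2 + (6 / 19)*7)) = 2301982196.21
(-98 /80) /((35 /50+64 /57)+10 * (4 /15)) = -931 /3412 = -0.27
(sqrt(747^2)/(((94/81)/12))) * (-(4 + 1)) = -1815210/47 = -38621.49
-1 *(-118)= 118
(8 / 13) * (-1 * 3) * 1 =-24 / 13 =-1.85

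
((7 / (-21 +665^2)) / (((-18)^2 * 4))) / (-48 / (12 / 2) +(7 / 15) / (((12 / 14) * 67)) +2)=-335 / 164337662304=-0.00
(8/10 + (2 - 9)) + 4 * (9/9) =-11/5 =-2.20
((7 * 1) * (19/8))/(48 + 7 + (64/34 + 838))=0.02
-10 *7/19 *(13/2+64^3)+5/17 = -965817.34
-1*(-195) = 195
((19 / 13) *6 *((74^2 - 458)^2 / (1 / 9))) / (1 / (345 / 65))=10548022824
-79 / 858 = -0.09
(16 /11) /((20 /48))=192 /55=3.49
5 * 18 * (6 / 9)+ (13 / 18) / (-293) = 316427 / 5274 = 60.00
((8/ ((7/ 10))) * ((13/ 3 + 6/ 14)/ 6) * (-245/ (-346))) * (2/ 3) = 20000/ 4671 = 4.28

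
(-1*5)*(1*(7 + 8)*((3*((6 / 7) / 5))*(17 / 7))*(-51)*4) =936360 / 49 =19109.39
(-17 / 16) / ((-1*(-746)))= -17 / 11936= -0.00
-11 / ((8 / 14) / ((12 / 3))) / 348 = -77 / 348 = -0.22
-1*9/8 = -9/8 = -1.12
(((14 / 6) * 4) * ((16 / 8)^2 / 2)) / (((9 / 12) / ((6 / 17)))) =448 / 51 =8.78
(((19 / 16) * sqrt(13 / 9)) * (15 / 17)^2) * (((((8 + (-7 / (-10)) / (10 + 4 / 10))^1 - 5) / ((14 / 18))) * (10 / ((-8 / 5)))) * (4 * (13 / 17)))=-102279375 * sqrt(13) / 4402048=-83.77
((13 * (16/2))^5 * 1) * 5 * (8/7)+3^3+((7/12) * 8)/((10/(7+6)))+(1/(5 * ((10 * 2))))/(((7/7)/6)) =72999174178783/1050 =69523023027.41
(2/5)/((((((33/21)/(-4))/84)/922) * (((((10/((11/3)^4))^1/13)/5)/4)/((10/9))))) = -411767537.25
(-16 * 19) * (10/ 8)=-380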